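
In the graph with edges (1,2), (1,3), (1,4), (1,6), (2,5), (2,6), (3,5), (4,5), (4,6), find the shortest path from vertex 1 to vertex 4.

Step 1: Build adjacency list:
  1: 2, 3, 4, 6
  2: 1, 5, 6
  3: 1, 5
  4: 1, 5, 6
  5: 2, 3, 4
  6: 1, 2, 4

Step 2: BFS from vertex 1 to find shortest path to 4:
  vertex 2 reached at distance 1
  vertex 3 reached at distance 1
  vertex 4 reached at distance 1

Step 3: Shortest path: 1 -> 4
Path length: 1 edge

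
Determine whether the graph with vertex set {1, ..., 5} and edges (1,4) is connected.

Step 1: Build adjacency list from edges:
  1: 4
  2: (none)
  3: (none)
  4: 1
  5: (none)

Step 2: Run BFS/DFS from vertex 1:
  Visited: {1, 4}
  Reached 2 of 5 vertices

Step 3: Only 2 of 5 vertices reached. Graph is disconnected.
Connected components: {1, 4}, {2}, {3}, {5}
Answer: No, the graph is not connected (4 components).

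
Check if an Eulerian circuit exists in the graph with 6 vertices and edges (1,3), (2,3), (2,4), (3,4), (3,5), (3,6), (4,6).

Step 1: Find the degree of each vertex:
  deg(1) = 1
  deg(2) = 2
  deg(3) = 5
  deg(4) = 3
  deg(5) = 1
  deg(6) = 2

Step 2: Count vertices with odd degree:
  Odd-degree vertices: 1, 3, 4, 5 (4 total)

Step 3: Apply Euler's theorem:
  - Eulerian circuit exists iff graph is connected and all vertices have even degree
  - Eulerian path exists iff graph is connected and has 0 or 2 odd-degree vertices

Graph has 4 odd-degree vertices (need 0 or 2).
Neither Eulerian path nor Eulerian circuit exists.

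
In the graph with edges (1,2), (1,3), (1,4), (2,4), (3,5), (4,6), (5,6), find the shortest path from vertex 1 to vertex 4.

Step 1: Build adjacency list:
  1: 2, 3, 4
  2: 1, 4
  3: 1, 5
  4: 1, 2, 6
  5: 3, 6
  6: 4, 5

Step 2: BFS from vertex 1 to find shortest path to 4:
  vertex 2 reached at distance 1
  vertex 3 reached at distance 1
  vertex 4 reached at distance 1

Step 3: Shortest path: 1 -> 4
Path length: 1 edge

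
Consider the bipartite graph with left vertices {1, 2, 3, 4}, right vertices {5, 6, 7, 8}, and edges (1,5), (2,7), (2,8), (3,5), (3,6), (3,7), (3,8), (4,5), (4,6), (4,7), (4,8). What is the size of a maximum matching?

Step 1: List the neighbors of each left vertex:
  1: 5
  2: 7, 8
  3: 5, 6, 7, 8
  4: 5, 6, 7, 8

Step 2: Greedily match left vertices, then look for augmenting paths:
  Match 1 -- 5
  Match 2 -- 7
  Match 3 -- 6
  Match 4 -- 8
  No augmenting path remains.

Step 3: Verify this is maximum:
  Matching size 4 = min(|L|, |R|) = min(4, 4), which is an upper bound, so this matching is maximum.

Maximum matching: {(1,5), (2,7), (3,6), (4,8)}
Size: 4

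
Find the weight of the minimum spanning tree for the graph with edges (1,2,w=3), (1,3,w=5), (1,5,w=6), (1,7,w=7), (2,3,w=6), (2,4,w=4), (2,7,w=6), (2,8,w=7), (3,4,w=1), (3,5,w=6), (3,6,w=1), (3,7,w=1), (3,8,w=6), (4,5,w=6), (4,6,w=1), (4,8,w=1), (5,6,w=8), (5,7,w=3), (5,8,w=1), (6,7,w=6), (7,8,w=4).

Apply Kruskal's algorithm (sort edges by weight, add if no cycle):

Sorted edges by weight:
  (3,4) w=1
  (3,7) w=1
  (3,6) w=1
  (4,6) w=1
  (4,8) w=1
  (5,8) w=1
  (1,2) w=3
  (5,7) w=3
  (2,4) w=4
  (7,8) w=4
  (1,3) w=5
  (1,5) w=6
  (2,7) w=6
  (2,3) w=6
  (3,5) w=6
  (3,8) w=6
  (4,5) w=6
  (6,7) w=6
  (1,7) w=7
  (2,8) w=7
  (5,6) w=8

Add edge (3,4) w=1 -- no cycle. Running total: 1
Add edge (3,7) w=1 -- no cycle. Running total: 2
Add edge (3,6) w=1 -- no cycle. Running total: 3
Skip edge (4,6) w=1 -- would create cycle
Add edge (4,8) w=1 -- no cycle. Running total: 4
Add edge (5,8) w=1 -- no cycle. Running total: 5
Add edge (1,2) w=3 -- no cycle. Running total: 8
Skip edge (5,7) w=3 -- would create cycle
Add edge (2,4) w=4 -- no cycle. Running total: 12

MST edges: (3,4,w=1), (3,7,w=1), (3,6,w=1), (4,8,w=1), (5,8,w=1), (1,2,w=3), (2,4,w=4)
Total MST weight: 1 + 1 + 1 + 1 + 1 + 3 + 4 = 12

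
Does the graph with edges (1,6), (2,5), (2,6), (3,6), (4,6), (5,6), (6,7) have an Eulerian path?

Step 1: Find the degree of each vertex:
  deg(1) = 1
  deg(2) = 2
  deg(3) = 1
  deg(4) = 1
  deg(5) = 2
  deg(6) = 6
  deg(7) = 1

Step 2: Count vertices with odd degree:
  Odd-degree vertices: 1, 3, 4, 7 (4 total)

Step 3: Apply Euler's theorem:
  - Eulerian circuit exists iff graph is connected and all vertices have even degree
  - Eulerian path exists iff graph is connected and has 0 or 2 odd-degree vertices

Graph has 4 odd-degree vertices (need 0 or 2).
Neither Eulerian path nor Eulerian circuit exists.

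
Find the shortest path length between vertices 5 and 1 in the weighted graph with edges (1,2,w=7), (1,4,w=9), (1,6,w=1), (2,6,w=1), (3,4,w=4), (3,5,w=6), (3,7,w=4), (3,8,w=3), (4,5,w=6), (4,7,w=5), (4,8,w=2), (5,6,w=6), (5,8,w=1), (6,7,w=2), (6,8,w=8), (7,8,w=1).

Step 1: Build adjacency list with weights:
  1: 2(w=7), 4(w=9), 6(w=1)
  2: 1(w=7), 6(w=1)
  3: 4(w=4), 5(w=6), 7(w=4), 8(w=3)
  4: 1(w=9), 3(w=4), 5(w=6), 7(w=5), 8(w=2)
  5: 3(w=6), 4(w=6), 6(w=6), 8(w=1)
  6: 1(w=1), 2(w=1), 5(w=6), 7(w=2), 8(w=8)
  7: 3(w=4), 4(w=5), 6(w=2), 8(w=1)
  8: 3(w=3), 4(w=2), 5(w=1), 6(w=8), 7(w=1)

Step 2: Apply Dijkstra's algorithm from vertex 5:
  Visit vertex 5 (distance=0)
    Update dist[3] = 6
    Update dist[4] = 6
    Update dist[6] = 6
    Update dist[8] = 1
  Visit vertex 8 (distance=1)
    Update dist[3] = 4
    Update dist[4] = 3
    Update dist[7] = 2
  Visit vertex 7 (distance=2)
    Update dist[6] = 4
  Visit vertex 4 (distance=3)
    Update dist[1] = 12
  Visit vertex 3 (distance=4)
  Visit vertex 6 (distance=4)
    Update dist[1] = 5
    Update dist[2] = 5
  Visit vertex 1 (distance=5)

Step 3: Shortest path: 5 -> 8 -> 7 -> 6 -> 1
Total weight: 1 + 1 + 2 + 1 = 5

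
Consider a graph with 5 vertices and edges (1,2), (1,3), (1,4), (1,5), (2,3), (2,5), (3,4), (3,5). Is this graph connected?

Step 1: Build adjacency list from edges:
  1: 2, 3, 4, 5
  2: 1, 3, 5
  3: 1, 2, 4, 5
  4: 1, 3
  5: 1, 2, 3

Step 2: Run BFS/DFS from vertex 1:
  Visited: {1, 2, 3, 4, 5}
  Reached 5 of 5 vertices

Step 3: All 5 vertices reached from vertex 1, so the graph is connected.
Answer: Yes, the graph is connected.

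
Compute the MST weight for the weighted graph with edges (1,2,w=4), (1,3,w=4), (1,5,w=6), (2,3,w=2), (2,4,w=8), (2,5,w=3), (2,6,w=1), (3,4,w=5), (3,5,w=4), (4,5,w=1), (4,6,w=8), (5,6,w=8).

Apply Kruskal's algorithm (sort edges by weight, add if no cycle):

Sorted edges by weight:
  (2,6) w=1
  (4,5) w=1
  (2,3) w=2
  (2,5) w=3
  (1,2) w=4
  (1,3) w=4
  (3,5) w=4
  (3,4) w=5
  (1,5) w=6
  (2,4) w=8
  (4,6) w=8
  (5,6) w=8

Add edge (2,6) w=1 -- no cycle. Running total: 1
Add edge (4,5) w=1 -- no cycle. Running total: 2
Add edge (2,3) w=2 -- no cycle. Running total: 4
Add edge (2,5) w=3 -- no cycle. Running total: 7
Add edge (1,2) w=4 -- no cycle. Running total: 11

MST edges: (2,6,w=1), (4,5,w=1), (2,3,w=2), (2,5,w=3), (1,2,w=4)
Total MST weight: 1 + 1 + 2 + 3 + 4 = 11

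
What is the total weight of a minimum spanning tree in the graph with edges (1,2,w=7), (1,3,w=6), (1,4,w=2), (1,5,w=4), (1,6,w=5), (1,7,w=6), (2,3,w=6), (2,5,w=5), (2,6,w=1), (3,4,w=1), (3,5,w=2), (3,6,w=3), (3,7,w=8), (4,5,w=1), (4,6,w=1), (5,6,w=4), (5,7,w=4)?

Apply Kruskal's algorithm (sort edges by weight, add if no cycle):

Sorted edges by weight:
  (2,6) w=1
  (3,4) w=1
  (4,5) w=1
  (4,6) w=1
  (1,4) w=2
  (3,5) w=2
  (3,6) w=3
  (1,5) w=4
  (5,6) w=4
  (5,7) w=4
  (1,6) w=5
  (2,5) w=5
  (1,3) w=6
  (1,7) w=6
  (2,3) w=6
  (1,2) w=7
  (3,7) w=8

Add edge (2,6) w=1 -- no cycle. Running total: 1
Add edge (3,4) w=1 -- no cycle. Running total: 2
Add edge (4,5) w=1 -- no cycle. Running total: 3
Add edge (4,6) w=1 -- no cycle. Running total: 4
Add edge (1,4) w=2 -- no cycle. Running total: 6
Skip edge (3,5) w=2 -- would create cycle
Skip edge (3,6) w=3 -- would create cycle
Skip edge (1,5) w=4 -- would create cycle
Skip edge (5,6) w=4 -- would create cycle
Add edge (5,7) w=4 -- no cycle. Running total: 10

MST edges: (2,6,w=1), (3,4,w=1), (4,5,w=1), (4,6,w=1), (1,4,w=2), (5,7,w=4)
Total MST weight: 1 + 1 + 1 + 1 + 2 + 4 = 10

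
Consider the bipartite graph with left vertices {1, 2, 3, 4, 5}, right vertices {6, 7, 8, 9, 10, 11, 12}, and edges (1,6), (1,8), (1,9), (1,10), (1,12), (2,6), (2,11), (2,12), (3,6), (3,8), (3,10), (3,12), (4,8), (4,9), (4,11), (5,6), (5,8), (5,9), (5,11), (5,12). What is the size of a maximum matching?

Step 1: List the neighbors of each left vertex:
  1: 6, 8, 9, 10, 12
  2: 6, 11, 12
  3: 6, 8, 10, 12
  4: 8, 9, 11
  5: 6, 8, 9, 11, 12

Step 2: Greedily match left vertices, then look for augmenting paths:
  Match 1 -- 6
  Match 2 -- 11
  Match 3 -- 8
  Match 4 -- 9
  Match 5 -- 12
  No augmenting path remains.

Step 3: Verify this is maximum:
  Matching size 5 = min(|L|, |R|) = min(5, 7), which is an upper bound, so this matching is maximum.

Maximum matching: {(1,6), (2,11), (3,8), (4,9), (5,12)}
Size: 5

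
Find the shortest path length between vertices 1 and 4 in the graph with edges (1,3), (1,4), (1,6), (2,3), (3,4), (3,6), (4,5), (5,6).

Step 1: Build adjacency list:
  1: 3, 4, 6
  2: 3
  3: 1, 2, 4, 6
  4: 1, 3, 5
  5: 4, 6
  6: 1, 3, 5

Step 2: BFS from vertex 1 to find shortest path to 4:
  vertex 3 reached at distance 1
  vertex 4 reached at distance 1

Step 3: Shortest path: 1 -> 4
Path length: 1 edge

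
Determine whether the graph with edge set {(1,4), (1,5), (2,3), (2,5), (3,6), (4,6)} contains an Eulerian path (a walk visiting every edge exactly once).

Step 1: Find the degree of each vertex:
  deg(1) = 2
  deg(2) = 2
  deg(3) = 2
  deg(4) = 2
  deg(5) = 2
  deg(6) = 2

Step 2: Count vertices with odd degree:
  All vertices have even degree (0 odd-degree vertices)

Step 3: Apply Euler's theorem:
  - Eulerian circuit exists iff graph is connected and all vertices have even degree
  - Eulerian path exists iff graph is connected and has 0 or 2 odd-degree vertices

Graph is connected with 0 odd-degree vertices.
Both Eulerian circuit and Eulerian path exist.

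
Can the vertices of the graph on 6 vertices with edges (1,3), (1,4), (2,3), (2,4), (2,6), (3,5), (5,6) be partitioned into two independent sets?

Step 1: Attempt 2-coloring using BFS:
  Start at vertex 1, assign color 0
  Color vertex 3 with color 1 (neighbor of 1)
  Color vertex 4 with color 1 (neighbor of 1)
  Color vertex 2 with color 0 (neighbor of 3)
  Color vertex 5 with color 0 (neighbor of 3)
  Color vertex 6 with color 1 (neighbor of 2)

Step 2: 2-coloring succeeded. No conflicts found.
  Set A (color 0): {1, 2, 5}
  Set B (color 1): {3, 4, 6}

The graph is bipartite with partition {1, 2, 5}, {3, 4, 6}.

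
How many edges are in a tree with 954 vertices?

A tree on n vertices always has exactly n - 1 edges.
For n = 954: edges = 954 - 1 = 953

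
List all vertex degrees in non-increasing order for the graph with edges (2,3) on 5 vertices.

Step 1: Count edges incident to each vertex:
  deg(1) = 0 (neighbors: none)
  deg(2) = 1 (neighbors: 3)
  deg(3) = 1 (neighbors: 2)
  deg(4) = 0 (neighbors: none)
  deg(5) = 0 (neighbors: none)

Step 2: Sort degrees in non-increasing order:
  Degrees: [0, 1, 1, 0, 0] -> sorted: [1, 1, 0, 0, 0]

Degree sequence: [1, 1, 0, 0, 0]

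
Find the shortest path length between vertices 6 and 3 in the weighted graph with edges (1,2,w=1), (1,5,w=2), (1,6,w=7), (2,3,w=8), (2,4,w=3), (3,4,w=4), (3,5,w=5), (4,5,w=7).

Step 1: Build adjacency list with weights:
  1: 2(w=1), 5(w=2), 6(w=7)
  2: 1(w=1), 3(w=8), 4(w=3)
  3: 2(w=8), 4(w=4), 5(w=5)
  4: 2(w=3), 3(w=4), 5(w=7)
  5: 1(w=2), 3(w=5), 4(w=7)
  6: 1(w=7)

Step 2: Apply Dijkstra's algorithm from vertex 6:
  Visit vertex 6 (distance=0)
    Update dist[1] = 7
  Visit vertex 1 (distance=7)
    Update dist[2] = 8
    Update dist[5] = 9
  Visit vertex 2 (distance=8)
    Update dist[3] = 16
    Update dist[4] = 11
  Visit vertex 5 (distance=9)
    Update dist[3] = 14
  Visit vertex 4 (distance=11)
  Visit vertex 3 (distance=14)

Step 3: Shortest path: 6 -> 1 -> 5 -> 3
Total weight: 7 + 2 + 5 = 14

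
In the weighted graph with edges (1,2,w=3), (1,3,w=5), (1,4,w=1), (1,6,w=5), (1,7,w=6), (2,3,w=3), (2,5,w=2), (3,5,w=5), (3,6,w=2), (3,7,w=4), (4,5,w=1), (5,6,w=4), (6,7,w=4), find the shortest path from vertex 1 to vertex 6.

Step 1: Build adjacency list with weights:
  1: 2(w=3), 3(w=5), 4(w=1), 6(w=5), 7(w=6)
  2: 1(w=3), 3(w=3), 5(w=2)
  3: 1(w=5), 2(w=3), 5(w=5), 6(w=2), 7(w=4)
  4: 1(w=1), 5(w=1)
  5: 2(w=2), 3(w=5), 4(w=1), 6(w=4)
  6: 1(w=5), 3(w=2), 5(w=4), 7(w=4)
  7: 1(w=6), 3(w=4), 6(w=4)

Step 2: Apply Dijkstra's algorithm from vertex 1:
  Visit vertex 1 (distance=0)
    Update dist[2] = 3
    Update dist[3] = 5
    Update dist[4] = 1
    Update dist[6] = 5
    Update dist[7] = 6
  Visit vertex 4 (distance=1)
    Update dist[5] = 2
  Visit vertex 5 (distance=2)
  Visit vertex 2 (distance=3)
  Visit vertex 3 (distance=5)
  Visit vertex 6 (distance=5)

Step 3: Shortest path: 1 -> 6
Total weight: 5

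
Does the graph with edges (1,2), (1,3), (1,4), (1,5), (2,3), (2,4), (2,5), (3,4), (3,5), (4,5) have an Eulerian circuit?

Step 1: Find the degree of each vertex:
  deg(1) = 4
  deg(2) = 4
  deg(3) = 4
  deg(4) = 4
  deg(5) = 4

Step 2: Count vertices with odd degree:
  All vertices have even degree (0 odd-degree vertices)

Step 3: Apply Euler's theorem:
  - Eulerian circuit exists iff graph is connected and all vertices have even degree
  - Eulerian path exists iff graph is connected and has 0 or 2 odd-degree vertices

Graph is connected with 0 odd-degree vertices.
Both Eulerian circuit and Eulerian path exist.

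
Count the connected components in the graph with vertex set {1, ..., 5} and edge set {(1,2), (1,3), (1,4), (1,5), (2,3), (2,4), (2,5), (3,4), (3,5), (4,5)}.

Step 1: Build adjacency list from edges:
  1: 2, 3, 4, 5
  2: 1, 3, 4, 5
  3: 1, 2, 4, 5
  4: 1, 2, 3, 5
  5: 1, 2, 3, 4

Step 2: Run BFS/DFS from vertex 1:
  Visited: {1, 2, 3, 4, 5}
  Reached 5 of 5 vertices

Step 3: All 5 vertices reached from vertex 1, so the graph is connected.
Number of connected components: 1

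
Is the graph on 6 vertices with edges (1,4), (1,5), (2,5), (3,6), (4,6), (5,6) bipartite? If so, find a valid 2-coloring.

Step 1: Attempt 2-coloring using BFS:
  Start at vertex 1, assign color 0
  Color vertex 4 with color 1 (neighbor of 1)
  Color vertex 5 with color 1 (neighbor of 1)
  Color vertex 6 with color 0 (neighbor of 4)
  Color vertex 2 with color 0 (neighbor of 5)
  Color vertex 3 with color 1 (neighbor of 6)

Step 2: 2-coloring succeeded. No conflicts found.
  Set A (color 0): {1, 2, 6}
  Set B (color 1): {3, 4, 5}

The graph is bipartite with partition {1, 2, 6}, {3, 4, 5}.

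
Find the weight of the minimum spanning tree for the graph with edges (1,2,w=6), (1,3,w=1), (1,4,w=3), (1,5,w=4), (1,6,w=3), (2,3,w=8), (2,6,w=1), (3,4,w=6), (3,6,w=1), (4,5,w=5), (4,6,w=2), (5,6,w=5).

Apply Kruskal's algorithm (sort edges by weight, add if no cycle):

Sorted edges by weight:
  (1,3) w=1
  (2,6) w=1
  (3,6) w=1
  (4,6) w=2
  (1,6) w=3
  (1,4) w=3
  (1,5) w=4
  (4,5) w=5
  (5,6) w=5
  (1,2) w=6
  (3,4) w=6
  (2,3) w=8

Add edge (1,3) w=1 -- no cycle. Running total: 1
Add edge (2,6) w=1 -- no cycle. Running total: 2
Add edge (3,6) w=1 -- no cycle. Running total: 3
Add edge (4,6) w=2 -- no cycle. Running total: 5
Skip edge (1,6) w=3 -- would create cycle
Skip edge (1,4) w=3 -- would create cycle
Add edge (1,5) w=4 -- no cycle. Running total: 9

MST edges: (1,3,w=1), (2,6,w=1), (3,6,w=1), (4,6,w=2), (1,5,w=4)
Total MST weight: 1 + 1 + 1 + 2 + 4 = 9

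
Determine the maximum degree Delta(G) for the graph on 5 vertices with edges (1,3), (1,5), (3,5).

Step 1: Count edges incident to each vertex:
  deg(1) = 2 (neighbors: 3, 5)
  deg(2) = 0 (neighbors: none)
  deg(3) = 2 (neighbors: 1, 5)
  deg(4) = 0 (neighbors: none)
  deg(5) = 2 (neighbors: 1, 3)

Step 2: Find maximum:
  max(2, 0, 2, 0, 2) = 2 (vertex 1)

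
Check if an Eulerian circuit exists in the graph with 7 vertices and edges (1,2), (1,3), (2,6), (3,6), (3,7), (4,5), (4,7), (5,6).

Step 1: Find the degree of each vertex:
  deg(1) = 2
  deg(2) = 2
  deg(3) = 3
  deg(4) = 2
  deg(5) = 2
  deg(6) = 3
  deg(7) = 2

Step 2: Count vertices with odd degree:
  Odd-degree vertices: 3, 6 (2 total)

Step 3: Apply Euler's theorem:
  - Eulerian circuit exists iff graph is connected and all vertices have even degree
  - Eulerian path exists iff graph is connected and has 0 or 2 odd-degree vertices

Graph is connected with exactly 2 odd-degree vertices (3, 6).
Eulerian path exists (starting and ending at the odd-degree vertices), but no Eulerian circuit.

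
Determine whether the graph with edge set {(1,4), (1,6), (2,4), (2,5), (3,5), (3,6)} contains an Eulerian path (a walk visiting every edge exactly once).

Step 1: Find the degree of each vertex:
  deg(1) = 2
  deg(2) = 2
  deg(3) = 2
  deg(4) = 2
  deg(5) = 2
  deg(6) = 2

Step 2: Count vertices with odd degree:
  All vertices have even degree (0 odd-degree vertices)

Step 3: Apply Euler's theorem:
  - Eulerian circuit exists iff graph is connected and all vertices have even degree
  - Eulerian path exists iff graph is connected and has 0 or 2 odd-degree vertices

Graph is connected with 0 odd-degree vertices.
Both Eulerian circuit and Eulerian path exist.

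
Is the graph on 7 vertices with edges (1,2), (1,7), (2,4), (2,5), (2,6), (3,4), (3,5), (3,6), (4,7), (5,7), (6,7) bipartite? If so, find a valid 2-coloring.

Step 1: Attempt 2-coloring using BFS:
  Start at vertex 1, assign color 0
  Color vertex 2 with color 1 (neighbor of 1)
  Color vertex 7 with color 1 (neighbor of 1)
  Color vertex 4 with color 0 (neighbor of 2)
  Color vertex 5 with color 0 (neighbor of 2)
  Color vertex 6 with color 0 (neighbor of 2)
  Color vertex 3 with color 1 (neighbor of 4)

Step 2: 2-coloring succeeded. No conflicts found.
  Set A (color 0): {1, 4, 5, 6}
  Set B (color 1): {2, 3, 7}

The graph is bipartite with partition {1, 4, 5, 6}, {2, 3, 7}.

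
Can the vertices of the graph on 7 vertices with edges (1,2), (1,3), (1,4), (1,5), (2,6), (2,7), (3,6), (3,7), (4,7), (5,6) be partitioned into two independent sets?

Step 1: Attempt 2-coloring using BFS:
  Start at vertex 1, assign color 0
  Color vertex 2 with color 1 (neighbor of 1)
  Color vertex 3 with color 1 (neighbor of 1)
  Color vertex 4 with color 1 (neighbor of 1)
  Color vertex 5 with color 1 (neighbor of 1)
  Color vertex 6 with color 0 (neighbor of 2)
  Color vertex 7 with color 0 (neighbor of 2)

Step 2: 2-coloring succeeded. No conflicts found.
  Set A (color 0): {1, 6, 7}
  Set B (color 1): {2, 3, 4, 5}

The graph is bipartite with partition {1, 6, 7}, {2, 3, 4, 5}.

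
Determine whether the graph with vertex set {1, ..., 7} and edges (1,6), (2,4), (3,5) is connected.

Step 1: Build adjacency list from edges:
  1: 6
  2: 4
  3: 5
  4: 2
  5: 3
  6: 1
  7: (none)

Step 2: Run BFS/DFS from vertex 1:
  Visited: {1, 6}
  Reached 2 of 7 vertices

Step 3: Only 2 of 7 vertices reached. Graph is disconnected.
Connected components: {1, 6}, {2, 4}, {3, 5}, {7}
Answer: No, the graph is not connected (4 components).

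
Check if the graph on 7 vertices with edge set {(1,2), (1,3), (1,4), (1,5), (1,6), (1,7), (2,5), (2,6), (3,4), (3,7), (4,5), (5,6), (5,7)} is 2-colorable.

Step 1: Attempt 2-coloring using BFS:
  Start at vertex 1, assign color 0
  Color vertex 2 with color 1 (neighbor of 1)
  Color vertex 3 with color 1 (neighbor of 1)
  Color vertex 4 with color 1 (neighbor of 1)
  Color vertex 5 with color 1 (neighbor of 1)
  Color vertex 6 with color 1 (neighbor of 1)
  Color vertex 7 with color 1 (neighbor of 1)

Step 2: Conflict found! Vertices 2 and 5 are adjacent but have the same color.
This means the graph contains an odd cycle.

The graph is NOT bipartite.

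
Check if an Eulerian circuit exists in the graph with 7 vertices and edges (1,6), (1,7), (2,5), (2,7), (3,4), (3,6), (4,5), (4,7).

Step 1: Find the degree of each vertex:
  deg(1) = 2
  deg(2) = 2
  deg(3) = 2
  deg(4) = 3
  deg(5) = 2
  deg(6) = 2
  deg(7) = 3

Step 2: Count vertices with odd degree:
  Odd-degree vertices: 4, 7 (2 total)

Step 3: Apply Euler's theorem:
  - Eulerian circuit exists iff graph is connected and all vertices have even degree
  - Eulerian path exists iff graph is connected and has 0 or 2 odd-degree vertices

Graph is connected with exactly 2 odd-degree vertices (4, 7).
Eulerian path exists (starting and ending at the odd-degree vertices), but no Eulerian circuit.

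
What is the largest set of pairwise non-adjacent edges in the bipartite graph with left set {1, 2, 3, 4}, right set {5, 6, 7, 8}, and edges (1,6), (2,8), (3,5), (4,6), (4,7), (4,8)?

Step 1: List the neighbors of each left vertex:
  1: 6
  2: 8
  3: 5
  4: 6, 7, 8

Step 2: Greedily match left vertices, then look for augmenting paths:
  Match 1 -- 6
  Match 2 -- 8
  Match 3 -- 5
  Match 4 -- 7
  No augmenting path remains.

Step 3: Verify this is maximum:
  Matching size 4 = min(|L|, |R|) = min(4, 4), which is an upper bound, so this matching is maximum.

Maximum matching: {(1,6), (2,8), (3,5), (4,7)}
Size: 4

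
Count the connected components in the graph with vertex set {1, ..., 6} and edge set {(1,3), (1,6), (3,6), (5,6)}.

Step 1: Build adjacency list from edges:
  1: 3, 6
  2: (none)
  3: 1, 6
  4: (none)
  5: 6
  6: 1, 3, 5

Step 2: Run BFS/DFS from vertex 1:
  Visited: {1, 3, 6, 5}
  Reached 4 of 6 vertices

Step 3: Only 4 of 6 vertices reached. Graph is disconnected.
Connected components: {1, 3, 5, 6}, {2}, {4}
Number of connected components: 3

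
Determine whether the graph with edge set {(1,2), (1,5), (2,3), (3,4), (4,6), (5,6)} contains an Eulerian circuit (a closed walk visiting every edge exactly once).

Step 1: Find the degree of each vertex:
  deg(1) = 2
  deg(2) = 2
  deg(3) = 2
  deg(4) = 2
  deg(5) = 2
  deg(6) = 2

Step 2: Count vertices with odd degree:
  All vertices have even degree (0 odd-degree vertices)

Step 3: Apply Euler's theorem:
  - Eulerian circuit exists iff graph is connected and all vertices have even degree
  - Eulerian path exists iff graph is connected and has 0 or 2 odd-degree vertices

Graph is connected with 0 odd-degree vertices.
Both Eulerian circuit and Eulerian path exist.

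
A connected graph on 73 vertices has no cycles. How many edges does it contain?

A tree on n vertices always has exactly n - 1 edges.
For n = 73: edges = 73 - 1 = 72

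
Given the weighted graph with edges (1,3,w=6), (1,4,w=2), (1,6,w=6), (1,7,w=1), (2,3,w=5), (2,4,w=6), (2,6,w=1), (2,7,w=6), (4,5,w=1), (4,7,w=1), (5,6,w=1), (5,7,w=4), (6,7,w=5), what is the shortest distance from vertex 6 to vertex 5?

Step 1: Build adjacency list with weights:
  1: 3(w=6), 4(w=2), 6(w=6), 7(w=1)
  2: 3(w=5), 4(w=6), 6(w=1), 7(w=6)
  3: 1(w=6), 2(w=5)
  4: 1(w=2), 2(w=6), 5(w=1), 7(w=1)
  5: 4(w=1), 6(w=1), 7(w=4)
  6: 1(w=6), 2(w=1), 5(w=1), 7(w=5)
  7: 1(w=1), 2(w=6), 4(w=1), 5(w=4), 6(w=5)

Step 2: Apply Dijkstra's algorithm from vertex 6:
  Visit vertex 6 (distance=0)
    Update dist[1] = 6
    Update dist[2] = 1
    Update dist[5] = 1
    Update dist[7] = 5
  Visit vertex 2 (distance=1)
    Update dist[3] = 6
    Update dist[4] = 7
  Visit vertex 5 (distance=1)
    Update dist[4] = 2

Step 3: Shortest path: 6 -> 5
Total weight: 1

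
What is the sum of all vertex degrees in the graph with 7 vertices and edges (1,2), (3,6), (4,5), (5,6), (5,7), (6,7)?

Step 1: Count edges incident to each vertex:
  deg(1) = 1 (neighbors: 2)
  deg(2) = 1 (neighbors: 1)
  deg(3) = 1 (neighbors: 6)
  deg(4) = 1 (neighbors: 5)
  deg(5) = 3 (neighbors: 4, 6, 7)
  deg(6) = 3 (neighbors: 3, 5, 7)
  deg(7) = 2 (neighbors: 5, 6)

Step 2: Sum all degrees:
  1 + 1 + 1 + 1 + 3 + 3 + 2 = 12

Verification: sum of degrees = 2 * |E| = 2 * 6 = 12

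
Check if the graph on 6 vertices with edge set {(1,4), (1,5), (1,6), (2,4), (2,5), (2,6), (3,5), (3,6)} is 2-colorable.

Step 1: Attempt 2-coloring using BFS:
  Start at vertex 1, assign color 0
  Color vertex 4 with color 1 (neighbor of 1)
  Color vertex 5 with color 1 (neighbor of 1)
  Color vertex 6 with color 1 (neighbor of 1)
  Color vertex 2 with color 0 (neighbor of 4)
  Color vertex 3 with color 0 (neighbor of 5)

Step 2: 2-coloring succeeded. No conflicts found.
  Set A (color 0): {1, 2, 3}
  Set B (color 1): {4, 5, 6}

The graph is bipartite with partition {1, 2, 3}, {4, 5, 6}.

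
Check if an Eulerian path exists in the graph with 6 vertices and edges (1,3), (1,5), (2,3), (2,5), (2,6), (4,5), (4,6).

Step 1: Find the degree of each vertex:
  deg(1) = 2
  deg(2) = 3
  deg(3) = 2
  deg(4) = 2
  deg(5) = 3
  deg(6) = 2

Step 2: Count vertices with odd degree:
  Odd-degree vertices: 2, 5 (2 total)

Step 3: Apply Euler's theorem:
  - Eulerian circuit exists iff graph is connected and all vertices have even degree
  - Eulerian path exists iff graph is connected and has 0 or 2 odd-degree vertices

Graph is connected with exactly 2 odd-degree vertices (2, 5).
Eulerian path exists (starting and ending at the odd-degree vertices), but no Eulerian circuit.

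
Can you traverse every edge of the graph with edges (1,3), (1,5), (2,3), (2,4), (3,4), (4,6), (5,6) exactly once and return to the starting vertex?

Step 1: Find the degree of each vertex:
  deg(1) = 2
  deg(2) = 2
  deg(3) = 3
  deg(4) = 3
  deg(5) = 2
  deg(6) = 2

Step 2: Count vertices with odd degree:
  Odd-degree vertices: 3, 4 (2 total)

Step 3: Apply Euler's theorem:
  - Eulerian circuit exists iff graph is connected and all vertices have even degree
  - Eulerian path exists iff graph is connected and has 0 or 2 odd-degree vertices

Graph is connected with exactly 2 odd-degree vertices (3, 4).
Eulerian path exists (starting and ending at the odd-degree vertices), but no Eulerian circuit.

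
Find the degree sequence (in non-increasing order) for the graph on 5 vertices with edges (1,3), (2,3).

Step 1: Count edges incident to each vertex:
  deg(1) = 1 (neighbors: 3)
  deg(2) = 1 (neighbors: 3)
  deg(3) = 2 (neighbors: 1, 2)
  deg(4) = 0 (neighbors: none)
  deg(5) = 0 (neighbors: none)

Step 2: Sort degrees in non-increasing order:
  Degrees: [1, 1, 2, 0, 0] -> sorted: [2, 1, 1, 0, 0]

Degree sequence: [2, 1, 1, 0, 0]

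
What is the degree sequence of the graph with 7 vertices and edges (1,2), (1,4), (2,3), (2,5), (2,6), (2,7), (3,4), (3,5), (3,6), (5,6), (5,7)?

Step 1: Count edges incident to each vertex:
  deg(1) = 2 (neighbors: 2, 4)
  deg(2) = 5 (neighbors: 1, 3, 5, 6, 7)
  deg(3) = 4 (neighbors: 2, 4, 5, 6)
  deg(4) = 2 (neighbors: 1, 3)
  deg(5) = 4 (neighbors: 2, 3, 6, 7)
  deg(6) = 3 (neighbors: 2, 3, 5)
  deg(7) = 2 (neighbors: 2, 5)

Step 2: Sort degrees in non-increasing order:
  Degrees: [2, 5, 4, 2, 4, 3, 2] -> sorted: [5, 4, 4, 3, 2, 2, 2]

Degree sequence: [5, 4, 4, 3, 2, 2, 2]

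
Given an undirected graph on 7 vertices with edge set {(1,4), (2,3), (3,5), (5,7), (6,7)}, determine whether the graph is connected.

Step 1: Build adjacency list from edges:
  1: 4
  2: 3
  3: 2, 5
  4: 1
  5: 3, 7
  6: 7
  7: 5, 6

Step 2: Run BFS/DFS from vertex 1:
  Visited: {1, 4}
  Reached 2 of 7 vertices

Step 3: Only 2 of 7 vertices reached. Graph is disconnected.
Connected components: {1, 4}, {2, 3, 5, 6, 7}
Answer: No, the graph is not connected (2 components).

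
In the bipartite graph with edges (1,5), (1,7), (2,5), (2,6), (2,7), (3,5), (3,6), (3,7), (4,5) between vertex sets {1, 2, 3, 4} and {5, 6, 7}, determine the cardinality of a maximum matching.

Step 1: List the neighbors of each left vertex:
  1: 5, 7
  2: 5, 6, 7
  3: 5, 6, 7
  4: 5

Step 2: Greedily match left vertices, then look for augmenting paths:
  Match 1 -- 5
  Match 2 -- 6
  Match 3 -- 7
  No augmenting path remains.

Step 3: Verify this is maximum:
  Matching size 3 = min(|L|, |R|) = min(4, 3), which is an upper bound, so this matching is maximum.

Maximum matching: {(1,5), (2,6), (3,7)}
Size: 3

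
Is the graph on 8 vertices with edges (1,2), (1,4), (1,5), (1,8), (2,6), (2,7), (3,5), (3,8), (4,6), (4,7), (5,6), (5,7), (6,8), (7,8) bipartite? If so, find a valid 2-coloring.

Step 1: Attempt 2-coloring using BFS:
  Start at vertex 1, assign color 0
  Color vertex 2 with color 1 (neighbor of 1)
  Color vertex 4 with color 1 (neighbor of 1)
  Color vertex 5 with color 1 (neighbor of 1)
  Color vertex 8 with color 1 (neighbor of 1)
  Color vertex 6 with color 0 (neighbor of 2)
  Color vertex 7 with color 0 (neighbor of 2)
  Color vertex 3 with color 0 (neighbor of 5)

Step 2: 2-coloring succeeded. No conflicts found.
  Set A (color 0): {1, 3, 6, 7}
  Set B (color 1): {2, 4, 5, 8}

The graph is bipartite with partition {1, 3, 6, 7}, {2, 4, 5, 8}.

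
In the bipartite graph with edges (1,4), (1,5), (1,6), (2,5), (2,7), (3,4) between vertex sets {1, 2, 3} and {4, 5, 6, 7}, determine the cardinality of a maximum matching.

Step 1: List the neighbors of each left vertex:
  1: 4, 5, 6
  2: 5, 7
  3: 4

Step 2: Greedily match left vertices, then look for augmenting paths:
  Match 1 -- 6
  Match 2 -- 5
  Match 3 -- 4
  No augmenting path remains.

Step 3: Verify this is maximum:
  Matching size 3 = min(|L|, |R|) = min(3, 4), which is an upper bound, so this matching is maximum.

Maximum matching: {(1,6), (2,5), (3,4)}
Size: 3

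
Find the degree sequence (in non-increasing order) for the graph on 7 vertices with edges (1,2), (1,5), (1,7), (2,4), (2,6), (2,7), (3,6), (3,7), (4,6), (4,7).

Step 1: Count edges incident to each vertex:
  deg(1) = 3 (neighbors: 2, 5, 7)
  deg(2) = 4 (neighbors: 1, 4, 6, 7)
  deg(3) = 2 (neighbors: 6, 7)
  deg(4) = 3 (neighbors: 2, 6, 7)
  deg(5) = 1 (neighbors: 1)
  deg(6) = 3 (neighbors: 2, 3, 4)
  deg(7) = 4 (neighbors: 1, 2, 3, 4)

Step 2: Sort degrees in non-increasing order:
  Degrees: [3, 4, 2, 3, 1, 3, 4] -> sorted: [4, 4, 3, 3, 3, 2, 1]

Degree sequence: [4, 4, 3, 3, 3, 2, 1]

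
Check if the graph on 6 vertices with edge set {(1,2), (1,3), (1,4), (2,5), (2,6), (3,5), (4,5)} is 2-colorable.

Step 1: Attempt 2-coloring using BFS:
  Start at vertex 1, assign color 0
  Color vertex 2 with color 1 (neighbor of 1)
  Color vertex 3 with color 1 (neighbor of 1)
  Color vertex 4 with color 1 (neighbor of 1)
  Color vertex 5 with color 0 (neighbor of 2)
  Color vertex 6 with color 0 (neighbor of 2)

Step 2: 2-coloring succeeded. No conflicts found.
  Set A (color 0): {1, 5, 6}
  Set B (color 1): {2, 3, 4}

The graph is bipartite with partition {1, 5, 6}, {2, 3, 4}.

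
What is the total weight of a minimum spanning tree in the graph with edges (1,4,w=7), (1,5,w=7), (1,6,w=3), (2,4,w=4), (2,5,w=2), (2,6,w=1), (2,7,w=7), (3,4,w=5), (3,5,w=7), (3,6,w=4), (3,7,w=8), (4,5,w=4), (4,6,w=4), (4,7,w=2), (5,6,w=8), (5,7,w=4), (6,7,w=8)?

Apply Kruskal's algorithm (sort edges by weight, add if no cycle):

Sorted edges by weight:
  (2,6) w=1
  (2,5) w=2
  (4,7) w=2
  (1,6) w=3
  (2,4) w=4
  (3,6) w=4
  (4,6) w=4
  (4,5) w=4
  (5,7) w=4
  (3,4) w=5
  (1,4) w=7
  (1,5) w=7
  (2,7) w=7
  (3,5) w=7
  (3,7) w=8
  (5,6) w=8
  (6,7) w=8

Add edge (2,6) w=1 -- no cycle. Running total: 1
Add edge (2,5) w=2 -- no cycle. Running total: 3
Add edge (4,7) w=2 -- no cycle. Running total: 5
Add edge (1,6) w=3 -- no cycle. Running total: 8
Add edge (2,4) w=4 -- no cycle. Running total: 12
Add edge (3,6) w=4 -- no cycle. Running total: 16

MST edges: (2,6,w=1), (2,5,w=2), (4,7,w=2), (1,6,w=3), (2,4,w=4), (3,6,w=4)
Total MST weight: 1 + 2 + 2 + 3 + 4 + 4 = 16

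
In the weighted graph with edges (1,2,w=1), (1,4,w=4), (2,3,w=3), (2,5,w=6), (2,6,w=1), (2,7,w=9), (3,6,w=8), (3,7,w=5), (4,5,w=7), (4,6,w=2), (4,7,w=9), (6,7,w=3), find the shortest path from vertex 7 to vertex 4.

Step 1: Build adjacency list with weights:
  1: 2(w=1), 4(w=4)
  2: 1(w=1), 3(w=3), 5(w=6), 6(w=1), 7(w=9)
  3: 2(w=3), 6(w=8), 7(w=5)
  4: 1(w=4), 5(w=7), 6(w=2), 7(w=9)
  5: 2(w=6), 4(w=7)
  6: 2(w=1), 3(w=8), 4(w=2), 7(w=3)
  7: 2(w=9), 3(w=5), 4(w=9), 6(w=3)

Step 2: Apply Dijkstra's algorithm from vertex 7:
  Visit vertex 7 (distance=0)
    Update dist[2] = 9
    Update dist[3] = 5
    Update dist[4] = 9
    Update dist[6] = 3
  Visit vertex 6 (distance=3)
    Update dist[2] = 4
    Update dist[4] = 5
  Visit vertex 2 (distance=4)
    Update dist[1] = 5
    Update dist[5] = 10
  Visit vertex 1 (distance=5)
  Visit vertex 3 (distance=5)
  Visit vertex 4 (distance=5)

Step 3: Shortest path: 7 -> 6 -> 4
Total weight: 3 + 2 = 5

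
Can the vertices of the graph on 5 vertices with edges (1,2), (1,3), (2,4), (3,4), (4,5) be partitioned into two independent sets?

Step 1: Attempt 2-coloring using BFS:
  Start at vertex 1, assign color 0
  Color vertex 2 with color 1 (neighbor of 1)
  Color vertex 3 with color 1 (neighbor of 1)
  Color vertex 4 with color 0 (neighbor of 2)
  Color vertex 5 with color 1 (neighbor of 4)

Step 2: 2-coloring succeeded. No conflicts found.
  Set A (color 0): {1, 4}
  Set B (color 1): {2, 3, 5}

The graph is bipartite with partition {1, 4}, {2, 3, 5}.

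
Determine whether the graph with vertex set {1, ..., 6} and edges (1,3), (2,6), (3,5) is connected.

Step 1: Build adjacency list from edges:
  1: 3
  2: 6
  3: 1, 5
  4: (none)
  5: 3
  6: 2

Step 2: Run BFS/DFS from vertex 1:
  Visited: {1, 3, 5}
  Reached 3 of 6 vertices

Step 3: Only 3 of 6 vertices reached. Graph is disconnected.
Connected components: {1, 3, 5}, {2, 6}, {4}
Answer: No, the graph is not connected (3 components).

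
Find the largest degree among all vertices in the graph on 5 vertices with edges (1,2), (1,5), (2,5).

Step 1: Count edges incident to each vertex:
  deg(1) = 2 (neighbors: 2, 5)
  deg(2) = 2 (neighbors: 1, 5)
  deg(3) = 0 (neighbors: none)
  deg(4) = 0 (neighbors: none)
  deg(5) = 2 (neighbors: 1, 2)

Step 2: Find maximum:
  max(2, 2, 0, 0, 2) = 2 (vertex 1)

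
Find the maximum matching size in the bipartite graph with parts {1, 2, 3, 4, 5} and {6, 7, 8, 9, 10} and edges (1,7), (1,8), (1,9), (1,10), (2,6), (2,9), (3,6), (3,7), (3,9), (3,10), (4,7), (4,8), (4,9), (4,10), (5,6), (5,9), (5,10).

Step 1: List the neighbors of each left vertex:
  1: 7, 8, 9, 10
  2: 6, 9
  3: 6, 7, 9, 10
  4: 7, 8, 9, 10
  5: 6, 9, 10

Step 2: Greedily match left vertices, then look for augmenting paths:
  Match 1 -- 7
  Match 2 -- 6
  Match 3 -- 9
  Match 4 -- 8
  Match 5 -- 10
  No augmenting path remains.

Step 3: Verify this is maximum:
  Matching size 5 = min(|L|, |R|) = min(5, 5), which is an upper bound, so this matching is maximum.

Maximum matching: {(1,7), (2,6), (3,9), (4,8), (5,10)}
Size: 5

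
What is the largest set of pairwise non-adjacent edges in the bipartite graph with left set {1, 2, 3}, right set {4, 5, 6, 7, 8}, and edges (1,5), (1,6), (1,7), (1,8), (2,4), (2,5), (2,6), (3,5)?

Step 1: List the neighbors of each left vertex:
  1: 5, 6, 7, 8
  2: 4, 5, 6
  3: 5

Step 2: Greedily match left vertices, then look for augmenting paths:
  Match 1 -- 6
  Match 2 -- 4
  Match 3 -- 5
  No augmenting path remains.

Step 3: Verify this is maximum:
  Matching size 3 = min(|L|, |R|) = min(3, 5), which is an upper bound, so this matching is maximum.

Maximum matching: {(1,6), (2,4), (3,5)}
Size: 3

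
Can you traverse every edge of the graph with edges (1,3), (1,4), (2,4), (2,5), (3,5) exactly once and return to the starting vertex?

Step 1: Find the degree of each vertex:
  deg(1) = 2
  deg(2) = 2
  deg(3) = 2
  deg(4) = 2
  deg(5) = 2

Step 2: Count vertices with odd degree:
  All vertices have even degree (0 odd-degree vertices)

Step 3: Apply Euler's theorem:
  - Eulerian circuit exists iff graph is connected and all vertices have even degree
  - Eulerian path exists iff graph is connected and has 0 or 2 odd-degree vertices

Graph is connected with 0 odd-degree vertices.
Both Eulerian circuit and Eulerian path exist.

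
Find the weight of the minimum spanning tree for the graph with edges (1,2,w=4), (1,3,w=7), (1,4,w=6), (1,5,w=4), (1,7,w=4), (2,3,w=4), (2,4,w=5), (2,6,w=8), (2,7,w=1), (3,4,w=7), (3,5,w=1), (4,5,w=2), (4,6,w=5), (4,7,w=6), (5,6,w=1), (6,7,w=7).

Apply Kruskal's algorithm (sort edges by weight, add if no cycle):

Sorted edges by weight:
  (2,7) w=1
  (3,5) w=1
  (5,6) w=1
  (4,5) w=2
  (1,2) w=4
  (1,5) w=4
  (1,7) w=4
  (2,3) w=4
  (2,4) w=5
  (4,6) w=5
  (1,4) w=6
  (4,7) w=6
  (1,3) w=7
  (3,4) w=7
  (6,7) w=7
  (2,6) w=8

Add edge (2,7) w=1 -- no cycle. Running total: 1
Add edge (3,5) w=1 -- no cycle. Running total: 2
Add edge (5,6) w=1 -- no cycle. Running total: 3
Add edge (4,5) w=2 -- no cycle. Running total: 5
Add edge (1,2) w=4 -- no cycle. Running total: 9
Add edge (1,5) w=4 -- no cycle. Running total: 13

MST edges: (2,7,w=1), (3,5,w=1), (5,6,w=1), (4,5,w=2), (1,2,w=4), (1,5,w=4)
Total MST weight: 1 + 1 + 1 + 2 + 4 + 4 = 13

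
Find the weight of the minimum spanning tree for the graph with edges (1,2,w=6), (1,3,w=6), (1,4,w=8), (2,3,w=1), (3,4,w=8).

Apply Kruskal's algorithm (sort edges by weight, add if no cycle):

Sorted edges by weight:
  (2,3) w=1
  (1,3) w=6
  (1,2) w=6
  (1,4) w=8
  (3,4) w=8

Add edge (2,3) w=1 -- no cycle. Running total: 1
Add edge (1,3) w=6 -- no cycle. Running total: 7
Skip edge (1,2) w=6 -- would create cycle
Add edge (1,4) w=8 -- no cycle. Running total: 15

MST edges: (2,3,w=1), (1,3,w=6), (1,4,w=8)
Total MST weight: 1 + 6 + 8 = 15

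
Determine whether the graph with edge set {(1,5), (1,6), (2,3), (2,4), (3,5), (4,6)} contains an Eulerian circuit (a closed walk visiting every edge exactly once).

Step 1: Find the degree of each vertex:
  deg(1) = 2
  deg(2) = 2
  deg(3) = 2
  deg(4) = 2
  deg(5) = 2
  deg(6) = 2

Step 2: Count vertices with odd degree:
  All vertices have even degree (0 odd-degree vertices)

Step 3: Apply Euler's theorem:
  - Eulerian circuit exists iff graph is connected and all vertices have even degree
  - Eulerian path exists iff graph is connected and has 0 or 2 odd-degree vertices

Graph is connected with 0 odd-degree vertices.
Both Eulerian circuit and Eulerian path exist.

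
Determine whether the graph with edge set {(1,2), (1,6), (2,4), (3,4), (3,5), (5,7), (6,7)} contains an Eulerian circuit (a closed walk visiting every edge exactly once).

Step 1: Find the degree of each vertex:
  deg(1) = 2
  deg(2) = 2
  deg(3) = 2
  deg(4) = 2
  deg(5) = 2
  deg(6) = 2
  deg(7) = 2

Step 2: Count vertices with odd degree:
  All vertices have even degree (0 odd-degree vertices)

Step 3: Apply Euler's theorem:
  - Eulerian circuit exists iff graph is connected and all vertices have even degree
  - Eulerian path exists iff graph is connected and has 0 or 2 odd-degree vertices

Graph is connected with 0 odd-degree vertices.
Both Eulerian circuit and Eulerian path exist.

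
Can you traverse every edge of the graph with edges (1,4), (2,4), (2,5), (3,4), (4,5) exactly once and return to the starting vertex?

Step 1: Find the degree of each vertex:
  deg(1) = 1
  deg(2) = 2
  deg(3) = 1
  deg(4) = 4
  deg(5) = 2

Step 2: Count vertices with odd degree:
  Odd-degree vertices: 1, 3 (2 total)

Step 3: Apply Euler's theorem:
  - Eulerian circuit exists iff graph is connected and all vertices have even degree
  - Eulerian path exists iff graph is connected and has 0 or 2 odd-degree vertices

Graph is connected with exactly 2 odd-degree vertices (1, 3).
Eulerian path exists (starting and ending at the odd-degree vertices), but no Eulerian circuit.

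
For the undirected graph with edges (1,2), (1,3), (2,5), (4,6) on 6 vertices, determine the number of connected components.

Step 1: Build adjacency list from edges:
  1: 2, 3
  2: 1, 5
  3: 1
  4: 6
  5: 2
  6: 4

Step 2: Run BFS/DFS from vertex 1:
  Visited: {1, 2, 3, 5}
  Reached 4 of 6 vertices

Step 3: Only 4 of 6 vertices reached. Graph is disconnected.
Connected components: {1, 2, 3, 5}, {4, 6}
Number of connected components: 2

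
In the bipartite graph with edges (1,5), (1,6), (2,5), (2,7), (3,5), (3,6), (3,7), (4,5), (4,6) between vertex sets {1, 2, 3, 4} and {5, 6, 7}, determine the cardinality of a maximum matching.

Step 1: List the neighbors of each left vertex:
  1: 5, 6
  2: 5, 7
  3: 5, 6, 7
  4: 5, 6

Step 2: Greedily match left vertices, then look for augmenting paths:
  Match 1 -- 5
  Match 2 -- 7
  Match 3 -- 6
  No augmenting path remains.

Step 3: Verify this is maximum:
  Matching size 3 = min(|L|, |R|) = min(4, 3), which is an upper bound, so this matching is maximum.

Maximum matching: {(1,5), (2,7), (3,6)}
Size: 3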